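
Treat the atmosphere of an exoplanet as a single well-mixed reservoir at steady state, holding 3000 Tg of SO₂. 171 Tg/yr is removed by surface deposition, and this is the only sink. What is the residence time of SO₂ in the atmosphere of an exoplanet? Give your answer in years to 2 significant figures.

18 yr

τ = M / F = 3000 / 171 = 17.54 yr.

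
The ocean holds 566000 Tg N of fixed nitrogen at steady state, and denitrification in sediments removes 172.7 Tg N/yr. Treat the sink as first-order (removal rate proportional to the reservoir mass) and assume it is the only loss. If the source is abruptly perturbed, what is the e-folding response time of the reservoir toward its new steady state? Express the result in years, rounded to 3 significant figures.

3280 yr

For a linear reservoir the response time equals the residence time τ = M/F.
τ = 566000 / 172.7 = 3277 yr.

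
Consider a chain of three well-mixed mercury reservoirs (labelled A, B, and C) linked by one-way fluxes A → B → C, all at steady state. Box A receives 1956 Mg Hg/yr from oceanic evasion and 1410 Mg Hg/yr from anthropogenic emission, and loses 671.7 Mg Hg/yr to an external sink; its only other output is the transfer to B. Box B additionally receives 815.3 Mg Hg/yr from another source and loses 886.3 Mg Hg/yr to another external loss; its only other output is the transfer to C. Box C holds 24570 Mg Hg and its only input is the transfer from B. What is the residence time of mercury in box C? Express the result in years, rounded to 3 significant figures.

9.37 yr

Box A: F(A→B) = (1956 + 1410) − 671.7 = 2694.3 Mg Hg/yr.
Box B: F(B→C) = (2694.3 + 815.3) − 886.3 = 2623.3 Mg Hg/yr.
Box C throughput = its input = 2623.3 Mg Hg/yr; τ = 24570 / 2623.3 = 9.366 yr.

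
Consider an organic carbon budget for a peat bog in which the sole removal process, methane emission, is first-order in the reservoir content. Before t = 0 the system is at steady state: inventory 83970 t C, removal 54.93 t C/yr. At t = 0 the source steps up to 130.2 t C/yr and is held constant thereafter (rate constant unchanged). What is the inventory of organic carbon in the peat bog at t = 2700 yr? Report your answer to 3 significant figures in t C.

179000 t C

The sink rate constant is k = F₀/M₀ = 54.93/83970 = 0.0006542 yr⁻¹.
Solving dM/dt = F₁ − kM with M(0) = M₀ gives M(t) = F₁/k + (M₀ − F₁/k)·e^(−kt).
F₁/k = 130.2/0.0006542 = 199030 t C; kt = 0.0006542 × 2700 = 1.766, e^(−kt) = 0.1710.
M(2700) = 199030 + (83970 − 199030) × 0.1710 = 199030 − 19670 = 179360 t C.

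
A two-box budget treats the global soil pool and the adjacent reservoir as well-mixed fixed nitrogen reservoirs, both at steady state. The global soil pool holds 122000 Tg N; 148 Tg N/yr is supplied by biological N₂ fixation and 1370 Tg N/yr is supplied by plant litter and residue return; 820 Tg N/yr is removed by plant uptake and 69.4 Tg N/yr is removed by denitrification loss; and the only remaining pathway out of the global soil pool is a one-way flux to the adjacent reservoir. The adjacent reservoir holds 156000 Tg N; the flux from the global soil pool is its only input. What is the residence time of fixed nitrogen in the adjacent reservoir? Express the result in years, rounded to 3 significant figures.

Balance the global soil pool: ΣF_in = 148 + 1370 = 1518.0 Tg N/yr.
Flux to the adjacent reservoir = ΣF_in − (820 + 69.4) = 628.60 Tg N/yr.
At steady state the output of the adjacent reservoir equals its input, 628.60 Tg N/yr.
τ = M / F = 156000 / 628.60 = 248.2 yr.

248 yr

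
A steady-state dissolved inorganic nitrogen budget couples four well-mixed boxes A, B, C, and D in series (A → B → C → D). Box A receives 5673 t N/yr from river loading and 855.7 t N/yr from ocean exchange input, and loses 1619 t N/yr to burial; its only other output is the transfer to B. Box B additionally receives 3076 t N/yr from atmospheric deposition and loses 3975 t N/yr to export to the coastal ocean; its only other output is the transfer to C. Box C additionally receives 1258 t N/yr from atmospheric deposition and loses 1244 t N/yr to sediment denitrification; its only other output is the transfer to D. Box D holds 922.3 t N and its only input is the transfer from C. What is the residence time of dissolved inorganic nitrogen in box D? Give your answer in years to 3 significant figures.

Box A: F(A→B) = (5673 + 855.7) − 1619 = 4909.7 t N/yr.
Box B: F(B→C) = (4909.7 + 3076) − 3975 = 4010.7 t N/yr.
Box C: F(C→D) = (4010.7 + 1258) − 1244 = 4024.7 t N/yr.
Box D throughput = its input = 4024.7 t N/yr; τ = 922.3 / 4024.7 = 0.2292 yr.

0.229 yr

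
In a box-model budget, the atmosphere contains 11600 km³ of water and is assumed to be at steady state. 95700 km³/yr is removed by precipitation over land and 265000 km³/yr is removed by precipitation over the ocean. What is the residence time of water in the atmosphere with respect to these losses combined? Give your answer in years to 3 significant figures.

Total removal = 95700 + 265000 = 360700 km³/yr.
τ = M / ΣF_out = 11600 / 360700 = 0.03216 yr.

0.0322 yr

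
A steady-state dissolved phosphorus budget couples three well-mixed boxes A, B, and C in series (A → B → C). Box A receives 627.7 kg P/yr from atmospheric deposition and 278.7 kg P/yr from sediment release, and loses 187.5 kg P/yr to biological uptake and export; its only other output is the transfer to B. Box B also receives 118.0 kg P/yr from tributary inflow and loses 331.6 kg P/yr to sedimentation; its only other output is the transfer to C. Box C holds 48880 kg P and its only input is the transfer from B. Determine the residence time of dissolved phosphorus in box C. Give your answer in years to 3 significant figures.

96.7 yr

Box A: F(A→B) = (627.7 + 278.7) − 187.5 = 718.90 kg P/yr.
Box B: F(B→C) = (718.90 + 118.0) − 331.6 = 505.30 kg P/yr.
Box C throughput = its input = 505.30 kg P/yr; τ = 48880 / 505.30 = 96.73 yr.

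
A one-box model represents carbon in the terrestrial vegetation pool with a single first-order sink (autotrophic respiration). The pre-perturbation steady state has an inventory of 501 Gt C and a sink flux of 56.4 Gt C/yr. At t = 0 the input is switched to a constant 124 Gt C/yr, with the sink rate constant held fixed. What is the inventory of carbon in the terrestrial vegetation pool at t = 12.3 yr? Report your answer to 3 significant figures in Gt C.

951 Gt C

τ = M₀/F₀ = 501/56.4 = 8.883 yr; rate constant k = 1/τ.
New steady state M_∞ = F₁/k = F₁·τ = 124 × 8.883 = 1101.5 Gt C.
M(t) = M_∞ + (M₀ − M_∞)·e^(−t/τ); t/τ = 12.3/8.883 = 1.385, so e^(−t/τ) = 0.2504.
M(t) = 1101.5 − 600.5 × 0.2504 = 951.12 Gt C.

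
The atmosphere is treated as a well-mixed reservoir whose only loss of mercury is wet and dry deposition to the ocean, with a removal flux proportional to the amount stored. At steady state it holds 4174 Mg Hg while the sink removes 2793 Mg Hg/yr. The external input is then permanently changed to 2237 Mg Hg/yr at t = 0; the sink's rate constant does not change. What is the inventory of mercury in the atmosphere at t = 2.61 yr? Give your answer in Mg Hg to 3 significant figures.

τ = M₀/F₀ = 4174/2793 = 1.494 yr; rate constant k = 1/τ.
New steady state M_∞ = F₁/k = F₁·τ = 2237 × 1.494 = 3343.1 Mg Hg.
M(t) = M_∞ + (M₀ − M_∞)·e^(−t/τ); t/τ = 2.61/1.494 = 1.746, so e^(−t/τ) = 0.1744.
M(t) = 3343.1 + 830.9 × 0.1744 = 3488.0 Mg Hg.

3490 Mg Hg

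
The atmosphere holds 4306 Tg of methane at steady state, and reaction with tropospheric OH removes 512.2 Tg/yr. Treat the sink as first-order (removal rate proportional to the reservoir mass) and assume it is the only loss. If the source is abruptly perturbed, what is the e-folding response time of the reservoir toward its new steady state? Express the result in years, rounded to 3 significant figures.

8.41 yr

For a linear reservoir the response time equals the residence time τ = M/F.
τ = 4306 / 512.2 = 8.407 yr.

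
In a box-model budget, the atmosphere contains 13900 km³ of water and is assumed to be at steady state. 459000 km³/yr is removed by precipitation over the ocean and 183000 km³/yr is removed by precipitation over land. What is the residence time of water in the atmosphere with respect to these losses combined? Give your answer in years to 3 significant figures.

Total removal = 459000 + 183000 = 642000 km³/yr.
τ = M / ΣF_out = 13900 / 642000 = 0.02165 yr.

0.0217 yr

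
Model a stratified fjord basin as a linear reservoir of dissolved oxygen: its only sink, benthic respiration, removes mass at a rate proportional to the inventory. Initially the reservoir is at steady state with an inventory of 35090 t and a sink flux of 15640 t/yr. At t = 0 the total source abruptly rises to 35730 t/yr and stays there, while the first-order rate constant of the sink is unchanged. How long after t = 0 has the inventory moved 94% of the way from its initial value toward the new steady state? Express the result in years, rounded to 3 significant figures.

6.31 yr

τ = M₀/F₀ = 35090/15640 = 2.244 yr.
The remaining gap fraction is e^(−t/τ); 94% covered ⇒ e^(−t/τ) = 0.0600.
t = −τ ln(0.0600) = 2.244 × 2.813 = 6.312 yr.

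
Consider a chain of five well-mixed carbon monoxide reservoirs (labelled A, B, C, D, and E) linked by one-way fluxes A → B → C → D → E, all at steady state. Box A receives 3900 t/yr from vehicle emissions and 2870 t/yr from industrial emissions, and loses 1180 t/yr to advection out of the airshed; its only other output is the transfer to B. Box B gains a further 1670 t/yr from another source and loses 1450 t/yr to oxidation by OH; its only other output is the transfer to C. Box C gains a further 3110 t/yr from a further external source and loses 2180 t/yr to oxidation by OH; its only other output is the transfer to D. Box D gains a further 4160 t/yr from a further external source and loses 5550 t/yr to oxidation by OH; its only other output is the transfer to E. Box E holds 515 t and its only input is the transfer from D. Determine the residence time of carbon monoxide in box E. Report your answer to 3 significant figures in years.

0.0963 yr

Box A: F(A→B) = (3900 + 2870) − 1180 = 5590.0 t/yr.
Box B: F(B→C) = (5590.0 + 1670) − 1450 = 5810.0 t/yr.
Box C: F(C→D) = (5810.0 + 3110) − 2180 = 6740.0 t/yr.
Box D: F(D→E) = (6740.0 + 4160) − 5550 = 5350.0 t/yr.
Box E throughput = its input = 5350.0 t/yr; τ = 515 / 5350.0 = 0.09626 yr.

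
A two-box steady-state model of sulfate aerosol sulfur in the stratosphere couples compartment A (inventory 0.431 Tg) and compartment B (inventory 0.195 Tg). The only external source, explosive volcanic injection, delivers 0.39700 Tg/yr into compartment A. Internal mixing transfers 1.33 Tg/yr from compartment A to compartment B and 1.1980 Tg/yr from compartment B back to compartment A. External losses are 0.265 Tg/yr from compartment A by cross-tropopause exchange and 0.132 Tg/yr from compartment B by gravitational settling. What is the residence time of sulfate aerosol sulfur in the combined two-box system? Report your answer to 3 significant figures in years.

1.58 yr

For the system as a whole, the A↔B exchange is internal and contributes nothing to the throughput; only the external sinks remove mass.
M_total = 0.431 + 0.195 = 0.62600 Tg.
ΣF_external_out = 0.265 + 0.132 = 0.39700 Tg/yr.
τ = M_total / ΣF_ext = 0.62600 / 0.39700 = 1.577 yr.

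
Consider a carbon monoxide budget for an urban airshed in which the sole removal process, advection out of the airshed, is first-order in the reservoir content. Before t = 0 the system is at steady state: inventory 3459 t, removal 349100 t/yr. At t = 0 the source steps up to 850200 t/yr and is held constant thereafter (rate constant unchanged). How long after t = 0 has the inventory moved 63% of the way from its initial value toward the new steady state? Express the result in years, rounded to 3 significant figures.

0.00985 yr

τ = M₀/F₀ = 3459/349100 = 0.009908 yr.
The remaining gap fraction is e^(−t/τ); 63% covered ⇒ e^(−t/τ) = 0.370.
t = −τ ln(0.370) = 0.009908 × 0.9943 = 0.009851 yr.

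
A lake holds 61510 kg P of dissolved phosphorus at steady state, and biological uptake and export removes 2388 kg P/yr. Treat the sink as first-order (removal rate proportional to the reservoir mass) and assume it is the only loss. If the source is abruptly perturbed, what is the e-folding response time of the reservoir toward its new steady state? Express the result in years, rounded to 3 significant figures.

25.8 yr

For a linear reservoir the response time equals the residence time τ = M/F.
τ = 61510 / 2388 = 25.76 yr.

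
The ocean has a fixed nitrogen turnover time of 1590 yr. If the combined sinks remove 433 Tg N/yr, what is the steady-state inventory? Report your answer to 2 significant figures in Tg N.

τ = M/F ⇒ M = τ × F = 1590 × 433 = 688500 Tg N.

690000 Tg N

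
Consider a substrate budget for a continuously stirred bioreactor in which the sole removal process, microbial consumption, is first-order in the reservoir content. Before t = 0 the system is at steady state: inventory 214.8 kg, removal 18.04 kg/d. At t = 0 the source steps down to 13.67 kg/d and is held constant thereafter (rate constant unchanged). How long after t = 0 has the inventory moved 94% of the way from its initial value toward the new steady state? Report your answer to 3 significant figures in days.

τ = M₀/F₀ = 214.8/18.04 = 11.91 d.
The remaining gap fraction is e^(−t/τ); 94% covered ⇒ e^(−t/τ) = 0.0600.
t = −τ ln(0.0600) = 11.91 × 2.813 = 33.50 d.

33.5 d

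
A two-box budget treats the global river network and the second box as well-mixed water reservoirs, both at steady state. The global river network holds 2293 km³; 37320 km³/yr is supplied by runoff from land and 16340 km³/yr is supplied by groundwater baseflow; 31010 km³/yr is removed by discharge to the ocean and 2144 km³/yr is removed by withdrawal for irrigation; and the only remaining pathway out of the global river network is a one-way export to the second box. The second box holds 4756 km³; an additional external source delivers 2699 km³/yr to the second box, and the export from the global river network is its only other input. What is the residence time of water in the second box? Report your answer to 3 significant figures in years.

0.205 yr

Balance the global river network: ΣF_in = 37320 + 16340 = 53660 km³/yr.
Export to the second box = ΣF_in − (31010 + 2144) = 20506 km³/yr.
Total input to the second box = 20506 + 2699 = 23205 km³/yr; at steady state this equals its total output.
τ = M / F = 4756 / 23205 = 0.2050 yr.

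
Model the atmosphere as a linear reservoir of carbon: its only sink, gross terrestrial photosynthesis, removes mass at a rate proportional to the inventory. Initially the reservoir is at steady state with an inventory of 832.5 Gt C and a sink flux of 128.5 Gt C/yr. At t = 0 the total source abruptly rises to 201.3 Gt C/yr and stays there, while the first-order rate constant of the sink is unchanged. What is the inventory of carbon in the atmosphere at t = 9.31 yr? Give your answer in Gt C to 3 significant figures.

1190 Gt C

Residence time τ = M₀/F₀ = 6.479 yr. The eventual steady state is M_∞ = M₀·(F₁/F₀) = 832.5 × 201.3/128.5 = 1304.1 Gt C.
The anomaly ΔM(t) = M(t) − M_∞ decays as ΔM₀·e^(−t/τ) with ΔM₀ = 832.5 − 1304.1 = −471.6 Gt C.
At t = 9.31 yr, e^(−t/τ) = e^(−1.437) = 0.2376, so ΔM = −112.1 Gt C and M = 1304.1 − 112.1 = 1192.1 Gt C.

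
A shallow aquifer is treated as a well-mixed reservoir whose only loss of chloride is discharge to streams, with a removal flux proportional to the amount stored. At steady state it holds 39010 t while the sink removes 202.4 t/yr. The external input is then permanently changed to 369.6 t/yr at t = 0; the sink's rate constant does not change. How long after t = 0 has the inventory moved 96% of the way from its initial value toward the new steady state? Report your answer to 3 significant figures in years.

τ = M₀/F₀ = 39010/202.4 = 192.7 yr.
The remaining gap fraction is e^(−t/τ); 96% covered ⇒ e^(−t/τ) = 0.0400.
t = −τ ln(0.0400) = 192.7 × 3.219 = 620.4 yr.

620 yr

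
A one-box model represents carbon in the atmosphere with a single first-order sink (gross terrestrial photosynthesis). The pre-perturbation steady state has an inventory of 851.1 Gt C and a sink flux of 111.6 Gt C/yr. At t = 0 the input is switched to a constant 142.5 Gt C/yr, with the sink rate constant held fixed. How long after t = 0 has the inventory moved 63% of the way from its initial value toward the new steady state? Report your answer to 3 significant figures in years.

7.58 yr

τ = M₀/F₀ = 851.1/111.6 = 7.626 yr.
The remaining gap fraction is e^(−t/τ); 63% covered ⇒ e^(−t/τ) = 0.370.
t = −τ ln(0.370) = 7.626 × 0.9943 = 7.583 yr.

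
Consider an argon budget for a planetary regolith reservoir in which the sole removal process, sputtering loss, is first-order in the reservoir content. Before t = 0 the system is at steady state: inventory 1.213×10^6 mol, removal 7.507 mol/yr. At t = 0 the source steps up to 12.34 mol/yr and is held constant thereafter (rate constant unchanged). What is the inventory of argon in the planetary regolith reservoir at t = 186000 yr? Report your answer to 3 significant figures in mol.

1.75×10^6 mol

Residence time τ = M₀/F₀ = 161600 yr. The eventual steady state is M_∞ = M₀·(F₁/F₀) = 1.213×10^6 × 12.34/7.507 = 1.9939×10^6 mol.
The anomaly ΔM(t) = M(t) − M_∞ decays as ΔM₀·e^(−t/τ) with ΔM₀ = 1.213×10^6 − 1.9939×10^6 = −780900 mol.
At t = 186000 yr, e^(−t/τ) = e^(−1.151) = 0.3163, so ΔM = −247000 mol and M = 1.9939×10^6 − 247000 = 1.7469×10^6 mol.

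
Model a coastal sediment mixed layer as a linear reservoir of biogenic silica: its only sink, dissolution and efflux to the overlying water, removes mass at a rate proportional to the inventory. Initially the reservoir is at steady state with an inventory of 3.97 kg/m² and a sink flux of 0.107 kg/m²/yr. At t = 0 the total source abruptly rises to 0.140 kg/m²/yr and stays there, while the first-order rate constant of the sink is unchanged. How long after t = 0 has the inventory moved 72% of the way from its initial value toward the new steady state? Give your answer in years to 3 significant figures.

τ = M₀/F₀ = 3.97/0.107 = 37.10 yr.
The remaining gap fraction is e^(−t/τ); 72% covered ⇒ e^(−t/τ) = 0.280.
t = −τ ln(0.280) = 37.10 × 1.273 = 47.23 yr.

47.2 yr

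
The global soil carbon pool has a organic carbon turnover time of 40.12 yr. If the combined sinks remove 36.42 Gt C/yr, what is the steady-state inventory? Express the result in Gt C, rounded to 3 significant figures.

τ = M/F ⇒ M = τ × F = 40.12 × 36.42 = 1461 Gt C.

1460 Gt C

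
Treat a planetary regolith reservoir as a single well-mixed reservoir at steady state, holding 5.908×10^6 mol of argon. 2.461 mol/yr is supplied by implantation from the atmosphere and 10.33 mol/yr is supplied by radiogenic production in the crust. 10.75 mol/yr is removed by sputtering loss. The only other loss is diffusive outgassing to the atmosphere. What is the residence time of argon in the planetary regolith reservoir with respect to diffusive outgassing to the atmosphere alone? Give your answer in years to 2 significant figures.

At steady state ΣF_in = ΣF_out.
ΣF_in = 2.461 + 10.33 = 12.791 mol/yr.
Diffusive outgassing to the atmosphere flux = ΣF_in − (10.75) = 12.791 − 10.75 = 2.041 mol/yr.
τ = M / F = 5.908×10^6 / 2.041 = 2.895×10^6 yr.

2.9×10^6 yr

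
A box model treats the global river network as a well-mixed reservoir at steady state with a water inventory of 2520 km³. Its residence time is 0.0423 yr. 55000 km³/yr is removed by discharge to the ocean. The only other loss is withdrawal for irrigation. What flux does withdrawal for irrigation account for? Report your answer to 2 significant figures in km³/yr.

4600 km³/yr

Total removal F = M/τ = 2520 / 0.0423 = 59570 km³/yr.
Withdrawal for irrigation = F − (55000) = 59570 − 55000 = 4574 km³/yr.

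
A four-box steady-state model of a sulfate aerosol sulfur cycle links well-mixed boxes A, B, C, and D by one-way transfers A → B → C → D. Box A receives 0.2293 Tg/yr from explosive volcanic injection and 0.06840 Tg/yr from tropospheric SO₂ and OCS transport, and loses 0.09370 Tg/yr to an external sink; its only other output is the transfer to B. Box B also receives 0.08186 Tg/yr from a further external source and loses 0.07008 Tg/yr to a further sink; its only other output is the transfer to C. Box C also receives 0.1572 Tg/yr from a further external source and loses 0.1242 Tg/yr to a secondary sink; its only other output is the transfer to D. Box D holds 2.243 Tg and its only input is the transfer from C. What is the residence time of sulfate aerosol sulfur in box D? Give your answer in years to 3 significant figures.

9.02 yr

Box A: F(A→B) = (0.2293 + 0.06840) − 0.09370 = 0.20400 Tg/yr.
Box B: F(B→C) = (0.20400 + 0.08186) − 0.07008 = 0.21578 Tg/yr.
Box C: F(C→D) = (0.21578 + 0.1572) − 0.1242 = 0.24878 Tg/yr.
Box D throughput = its input = 0.24878 Tg/yr; τ = 2.243 / 0.24878 = 9.016 yr.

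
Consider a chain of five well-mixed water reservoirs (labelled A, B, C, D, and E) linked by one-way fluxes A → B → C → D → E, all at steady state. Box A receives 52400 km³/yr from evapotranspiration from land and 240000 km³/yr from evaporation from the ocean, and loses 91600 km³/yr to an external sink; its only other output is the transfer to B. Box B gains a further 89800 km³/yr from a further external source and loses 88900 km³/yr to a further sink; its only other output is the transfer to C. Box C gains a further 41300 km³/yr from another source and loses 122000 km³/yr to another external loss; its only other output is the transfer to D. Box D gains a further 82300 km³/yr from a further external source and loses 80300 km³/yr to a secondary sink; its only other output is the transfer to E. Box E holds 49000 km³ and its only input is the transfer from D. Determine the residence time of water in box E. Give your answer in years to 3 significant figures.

0.398 yr

Box A: F(A→B) = (52400 + 240000) − 91600 = 200800 km³/yr.
Box B: F(B→C) = (200800 + 89800) − 88900 = 201700 km³/yr.
Box C: F(C→D) = (201700 + 41300) − 122000 = 121000 km³/yr.
Box D: F(D→E) = (121000 + 82300) − 80300 = 123000 km³/yr.
Box E throughput = its input = 123000 km³/yr; τ = 49000 / 123000 = 0.3984 yr.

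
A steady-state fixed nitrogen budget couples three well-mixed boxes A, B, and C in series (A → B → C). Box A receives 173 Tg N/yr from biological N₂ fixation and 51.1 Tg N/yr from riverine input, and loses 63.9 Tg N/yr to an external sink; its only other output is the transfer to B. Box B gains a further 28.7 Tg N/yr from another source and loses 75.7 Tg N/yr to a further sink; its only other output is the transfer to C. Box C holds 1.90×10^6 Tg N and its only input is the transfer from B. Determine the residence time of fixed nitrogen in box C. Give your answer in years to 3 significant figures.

16800 yr

Box A: F(A→B) = (173 + 51.1) − 63.9 = 160.20 Tg N/yr.
Box B: F(B→C) = (160.20 + 28.7) − 75.7 = 113.20 Tg N/yr.
Box C throughput = its input = 113.20 Tg N/yr; τ = 1.90×10^6 / 113.20 = 16780 yr.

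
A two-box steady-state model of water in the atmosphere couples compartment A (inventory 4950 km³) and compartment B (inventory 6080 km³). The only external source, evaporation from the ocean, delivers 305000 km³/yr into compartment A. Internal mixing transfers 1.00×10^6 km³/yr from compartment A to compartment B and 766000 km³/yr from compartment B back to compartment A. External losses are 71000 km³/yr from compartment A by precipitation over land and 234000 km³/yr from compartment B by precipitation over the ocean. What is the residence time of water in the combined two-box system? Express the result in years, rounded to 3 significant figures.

0.0362 yr

For the system as a whole, the A↔B exchange is internal and contributes nothing to the throughput; only the external sinks remove mass.
M_total = 4950 + 6080 = 11030 km³.
ΣF_external_out = 71000 + 234000 = 305000 km³/yr.
τ = M_total / ΣF_ext = 11030 / 305000 = 0.03616 yr.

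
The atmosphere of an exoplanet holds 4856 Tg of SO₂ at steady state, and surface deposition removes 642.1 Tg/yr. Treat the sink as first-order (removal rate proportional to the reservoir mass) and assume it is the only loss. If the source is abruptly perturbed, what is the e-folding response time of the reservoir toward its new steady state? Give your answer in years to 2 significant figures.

7.6 yr

For a linear reservoir the response time equals the residence time τ = M/F.
τ = 4856 / 642.1 = 7.563 yr.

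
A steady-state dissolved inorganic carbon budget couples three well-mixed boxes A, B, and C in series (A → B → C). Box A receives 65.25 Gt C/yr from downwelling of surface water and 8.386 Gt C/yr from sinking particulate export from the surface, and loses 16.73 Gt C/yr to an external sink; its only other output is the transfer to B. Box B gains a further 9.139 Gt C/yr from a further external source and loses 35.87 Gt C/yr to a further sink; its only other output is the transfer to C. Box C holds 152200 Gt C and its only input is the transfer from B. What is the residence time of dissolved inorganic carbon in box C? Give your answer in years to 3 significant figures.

Box A: F(A→B) = (65.25 + 8.386) − 16.73 = 56.906 Gt C/yr.
Box B: F(B→C) = (56.906 + 9.139) − 35.87 = 30.175 Gt C/yr.
Box C throughput = its input = 30.175 Gt C/yr; τ = 152200 / 30.175 = 5044 yr.

5040 yr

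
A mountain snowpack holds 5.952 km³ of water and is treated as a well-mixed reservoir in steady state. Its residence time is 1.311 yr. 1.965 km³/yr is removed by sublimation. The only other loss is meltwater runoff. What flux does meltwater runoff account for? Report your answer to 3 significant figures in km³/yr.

2.58 km³/yr

Total removal F = M/τ = 5.952 / 1.311 = 4.540 km³/yr.
Meltwater runoff = F − (1.965) = 4.540 − 1.965 = 2.575 km³/yr.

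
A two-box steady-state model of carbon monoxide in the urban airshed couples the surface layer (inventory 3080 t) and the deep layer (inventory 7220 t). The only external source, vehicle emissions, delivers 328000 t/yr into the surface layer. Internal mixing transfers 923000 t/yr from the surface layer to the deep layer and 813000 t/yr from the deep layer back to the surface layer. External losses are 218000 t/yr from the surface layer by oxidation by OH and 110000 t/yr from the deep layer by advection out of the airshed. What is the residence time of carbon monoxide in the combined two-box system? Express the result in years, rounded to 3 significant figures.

Residence time in the combined system uses the total inventory and the total *external* removal — internal exchanges between the two boxes cancel.
M_total = 3080 + 7220 = 10300 t.
ΣF_external_out = 218000 + 110000 = 328000 t/yr.
τ = M_total / ΣF_ext = 10300 / 328000 = 0.03140 yr.

0.0314 yr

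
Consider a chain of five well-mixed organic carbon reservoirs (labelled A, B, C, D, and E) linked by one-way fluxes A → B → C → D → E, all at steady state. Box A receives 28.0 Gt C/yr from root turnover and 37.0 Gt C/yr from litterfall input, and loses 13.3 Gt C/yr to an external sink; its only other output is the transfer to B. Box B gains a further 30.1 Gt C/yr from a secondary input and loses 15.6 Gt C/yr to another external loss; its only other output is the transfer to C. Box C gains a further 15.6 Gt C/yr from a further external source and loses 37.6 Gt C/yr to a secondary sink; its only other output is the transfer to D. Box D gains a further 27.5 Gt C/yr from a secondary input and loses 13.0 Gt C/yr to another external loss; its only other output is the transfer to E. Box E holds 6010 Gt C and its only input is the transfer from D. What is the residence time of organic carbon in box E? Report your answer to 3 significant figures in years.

Box A: F(A→B) = (28.0 + 37.0) − 13.3 = 51.700 Gt C/yr.
Box B: F(B→C) = (51.700 + 30.1) − 15.6 = 66.200 Gt C/yr.
Box C: F(C→D) = (66.200 + 15.6) − 37.6 = 44.200 Gt C/yr.
Box D: F(D→E) = (44.200 + 27.5) − 13.0 = 58.700 Gt C/yr.
Box E throughput = its input = 58.700 Gt C/yr; τ = 6010 / 58.700 = 102.4 yr.

102 yr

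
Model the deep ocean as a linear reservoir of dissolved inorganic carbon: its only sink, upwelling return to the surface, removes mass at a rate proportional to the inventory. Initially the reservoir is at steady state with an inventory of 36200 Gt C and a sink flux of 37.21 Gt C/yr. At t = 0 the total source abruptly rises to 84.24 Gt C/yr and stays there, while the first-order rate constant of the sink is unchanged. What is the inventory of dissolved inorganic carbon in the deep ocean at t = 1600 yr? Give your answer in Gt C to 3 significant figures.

The sink rate constant is k = F₀/M₀ = 37.21/36200 = 0.001028 yr⁻¹.
Solving dM/dt = F₁ − kM with M(0) = M₀ gives M(t) = F₁/k + (M₀ − F₁/k)·e^(−kt).
F₁/k = 84.24/0.001028 = 81953 Gt C; kt = 0.001028 × 1600 = 1.645, e^(−kt) = 0.1931.
M(1600) = 81953 + (36200 − 81953) × 0.1931 = 81953 − 8834 = 73119 Gt C.

73100 Gt C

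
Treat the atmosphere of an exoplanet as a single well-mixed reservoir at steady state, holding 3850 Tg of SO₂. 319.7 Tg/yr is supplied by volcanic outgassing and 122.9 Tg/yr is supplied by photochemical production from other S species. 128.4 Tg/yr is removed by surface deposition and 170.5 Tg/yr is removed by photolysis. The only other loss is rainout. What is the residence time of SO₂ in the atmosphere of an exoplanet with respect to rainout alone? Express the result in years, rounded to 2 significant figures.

27 yr

At steady state ΣF_in = ΣF_out.
ΣF_in = 319.7 + 122.9 = 442.60 Tg/yr.
Rainout flux = ΣF_in − (128.4 + 170.5) = 442.60 − 298.9 = 143.7 Tg/yr.
τ = M / F = 3850 / 143.7 = 26.79 yr.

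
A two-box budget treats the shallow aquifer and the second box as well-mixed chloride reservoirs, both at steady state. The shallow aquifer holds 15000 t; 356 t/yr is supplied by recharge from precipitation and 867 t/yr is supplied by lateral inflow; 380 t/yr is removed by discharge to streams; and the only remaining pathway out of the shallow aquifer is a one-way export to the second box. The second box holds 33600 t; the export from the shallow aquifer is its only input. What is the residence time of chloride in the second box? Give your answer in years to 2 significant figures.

40 yr

Balance the shallow aquifer: ΣF_in = 356 + 867 = 1223.0 t/yr.
Export to the second box = ΣF_in − (380) = 843.00 t/yr.
At steady state the output of the second box equals its input, 843.00 t/yr.
τ = M / F = 33600 / 843.00 = 39.86 yr.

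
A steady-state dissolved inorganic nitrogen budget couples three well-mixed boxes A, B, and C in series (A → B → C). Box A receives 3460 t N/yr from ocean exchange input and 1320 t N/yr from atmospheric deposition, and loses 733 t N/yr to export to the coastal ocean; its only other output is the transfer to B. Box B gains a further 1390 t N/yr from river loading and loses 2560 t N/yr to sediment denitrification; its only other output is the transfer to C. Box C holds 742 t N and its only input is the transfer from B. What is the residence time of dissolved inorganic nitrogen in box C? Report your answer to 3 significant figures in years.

Box A: F(A→B) = (3460 + 1320) − 733 = 4047.0 t N/yr.
Box B: F(B→C) = (4047.0 + 1390) − 2560 = 2877.0 t N/yr.
Box C throughput = its input = 2877.0 t N/yr; τ = 742 / 2877.0 = 0.2579 yr.

0.258 yr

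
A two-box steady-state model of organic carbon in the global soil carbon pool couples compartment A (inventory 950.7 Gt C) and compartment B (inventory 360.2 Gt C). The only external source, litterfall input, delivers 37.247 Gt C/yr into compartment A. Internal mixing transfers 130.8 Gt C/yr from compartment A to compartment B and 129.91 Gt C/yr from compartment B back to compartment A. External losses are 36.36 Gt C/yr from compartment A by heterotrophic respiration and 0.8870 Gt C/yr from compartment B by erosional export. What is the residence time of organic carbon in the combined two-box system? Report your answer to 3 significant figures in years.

Treat the two boxes together as one reservoir: the mixing fluxes between them are internal recycling, so τ = ΣM / Σ(external losses).
M_total = 950.7 + 360.2 = 1310.9 Gt C.
ΣF_external_out = 36.36 + 0.8870 = 37.247 Gt C/yr.
τ = M_total / ΣF_ext = 1310.9 / 37.247 = 35.19 yr.

35.2 yr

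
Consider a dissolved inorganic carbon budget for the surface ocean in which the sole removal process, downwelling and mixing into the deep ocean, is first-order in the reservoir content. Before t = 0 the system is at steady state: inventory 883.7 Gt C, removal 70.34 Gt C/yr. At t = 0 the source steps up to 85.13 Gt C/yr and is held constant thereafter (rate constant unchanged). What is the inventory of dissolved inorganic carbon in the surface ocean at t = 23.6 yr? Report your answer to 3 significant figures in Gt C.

1040 Gt C

τ = M₀/F₀ = 883.7/70.34 = 12.56 yr; rate constant k = 1/τ.
New steady state M_∞ = F₁/k = F₁·τ = 85.13 × 12.56 = 1069.5 Gt C.
M(t) = M_∞ + (M₀ − M_∞)·e^(−t/τ); t/τ = 23.6/12.56 = 1.878, so e^(−t/τ) = 0.1528.
M(t) = 1069.5 − 185.8 × 0.1528 = 1041.1 Gt C.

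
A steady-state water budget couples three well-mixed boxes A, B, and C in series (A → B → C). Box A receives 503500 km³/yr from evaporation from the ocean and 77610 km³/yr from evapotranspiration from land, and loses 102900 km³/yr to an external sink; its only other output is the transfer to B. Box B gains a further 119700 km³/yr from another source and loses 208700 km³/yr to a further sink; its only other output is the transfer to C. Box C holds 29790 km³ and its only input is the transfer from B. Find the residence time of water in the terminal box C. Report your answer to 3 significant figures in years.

Box A: F(A→B) = (503500 + 77610) − 102900 = 478210 km³/yr.
Box B: F(B→C) = (478210 + 119700) − 208700 = 389210 km³/yr.
Box C throughput = its input = 389210 km³/yr; τ = 29790 / 389210 = 0.07654 yr.

0.0765 yr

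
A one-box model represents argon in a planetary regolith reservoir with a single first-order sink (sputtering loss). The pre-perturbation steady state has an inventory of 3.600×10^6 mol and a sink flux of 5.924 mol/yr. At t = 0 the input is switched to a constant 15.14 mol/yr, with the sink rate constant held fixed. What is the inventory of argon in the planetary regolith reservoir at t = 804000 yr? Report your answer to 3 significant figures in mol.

τ = M₀/F₀ = 3.600×10^6/5.924 = 607700 yr; rate constant k = 1/τ.
New steady state M_∞ = F₁/k = F₁·τ = 15.14 × 607700 = 9.2005×10^6 mol.
M(t) = M_∞ + (M₀ − M_∞)·e^(−t/τ); t/τ = 804000/607700 = 1.323, so e^(−t/τ) = 0.2663.
M(t) = 9.2005×10^6 − 5.601×10^6 × 0.2663 = 7.7090×10^6 mol.

7.71×10^6 mol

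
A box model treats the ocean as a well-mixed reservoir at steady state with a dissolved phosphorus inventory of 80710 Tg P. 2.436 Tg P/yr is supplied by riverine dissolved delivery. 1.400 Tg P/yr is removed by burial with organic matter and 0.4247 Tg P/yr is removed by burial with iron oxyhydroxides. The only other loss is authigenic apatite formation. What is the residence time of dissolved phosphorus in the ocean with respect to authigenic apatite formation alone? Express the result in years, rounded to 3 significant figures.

At steady state ΣF_in = ΣF_out.
ΣF_in = 2.4360 Tg P/yr.
Authigenic apatite formation flux = ΣF_in − (1.400 + 0.4247) = 2.4360 − 1.825 = 0.6113 Tg P/yr.
τ = M / F = 80710 / 0.6113 = 132000 yr.

132000 yr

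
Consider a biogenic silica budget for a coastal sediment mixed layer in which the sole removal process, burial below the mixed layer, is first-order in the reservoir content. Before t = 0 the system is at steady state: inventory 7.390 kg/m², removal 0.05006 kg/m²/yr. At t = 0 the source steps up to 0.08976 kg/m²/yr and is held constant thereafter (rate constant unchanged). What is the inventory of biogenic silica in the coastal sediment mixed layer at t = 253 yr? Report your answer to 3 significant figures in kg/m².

Residence time τ = M₀/F₀ = 147.6 yr. The eventual steady state is M_∞ = M₀·(F₁/F₀) = 7.390 × 0.08976/0.05006 = 13.251 kg/m².
The anomaly ΔM(t) = M(t) − M_∞ decays as ΔM₀·e^(−t/τ) with ΔM₀ = 7.390 − 13.251 = −5.861 kg/m².
At t = 253 yr, e^(−t/τ) = e^(−1.714) = 0.1802, so ΔM = −1.056 kg/m² and M = 13.251 − 1.056 = 12.195 kg/m².

12.2 kg/m²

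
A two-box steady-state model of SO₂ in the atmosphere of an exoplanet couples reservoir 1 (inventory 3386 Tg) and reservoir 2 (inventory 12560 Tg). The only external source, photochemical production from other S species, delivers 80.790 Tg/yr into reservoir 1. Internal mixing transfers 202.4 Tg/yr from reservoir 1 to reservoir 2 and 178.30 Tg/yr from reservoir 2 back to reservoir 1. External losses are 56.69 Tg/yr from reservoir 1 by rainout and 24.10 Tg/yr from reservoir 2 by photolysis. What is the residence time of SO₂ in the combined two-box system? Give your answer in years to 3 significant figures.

Treat the two boxes together as one reservoir: the mixing fluxes between them are internal recycling, so τ = ΣM / Σ(external losses).
M_total = 3386 + 12560 = 15946 Tg.
ΣF_external_out = 56.69 + 24.10 = 80.790 Tg/yr.
τ = M_total / ΣF_ext = 15946 / 80.790 = 197.4 yr.

197 yr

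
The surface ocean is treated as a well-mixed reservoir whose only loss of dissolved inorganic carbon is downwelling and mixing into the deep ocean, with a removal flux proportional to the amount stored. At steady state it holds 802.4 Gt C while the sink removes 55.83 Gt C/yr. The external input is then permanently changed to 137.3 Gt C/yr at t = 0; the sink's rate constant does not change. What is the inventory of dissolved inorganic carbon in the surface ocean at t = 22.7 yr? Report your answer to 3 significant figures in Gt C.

1730 Gt C

The sink rate constant is k = F₀/M₀ = 55.83/802.4 = 0.06958 yr⁻¹.
Solving dM/dt = F₁ − kM with M(0) = M₀ gives M(t) = F₁/k + (M₀ − F₁/k)·e^(−kt).
F₁/k = 137.3/0.06958 = 1973.3 Gt C; kt = 0.06958 × 22.7 = 1.579, e^(−kt) = 0.2061.
M(22.7) = 1973.3 + (802.4 − 1973.3) × 0.2061 = 1973.3 − 241.3 = 1732.0 Gt C.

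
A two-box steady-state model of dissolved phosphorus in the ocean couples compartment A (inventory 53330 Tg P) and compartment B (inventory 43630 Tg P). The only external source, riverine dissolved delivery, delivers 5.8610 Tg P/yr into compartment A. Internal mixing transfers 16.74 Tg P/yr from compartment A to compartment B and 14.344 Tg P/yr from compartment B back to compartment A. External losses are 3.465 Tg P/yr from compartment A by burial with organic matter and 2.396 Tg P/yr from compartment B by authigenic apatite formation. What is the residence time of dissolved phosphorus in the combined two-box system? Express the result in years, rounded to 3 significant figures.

For the system as a whole, the A↔B exchange is internal and contributes nothing to the throughput; only the external sinks remove mass.
M_total = 53330 + 43630 = 96960 Tg P.
ΣF_external_out = 3.465 + 2.396 = 5.8610 Tg P/yr.
τ = M_total / ΣF_ext = 96960 / 5.8610 = 16540 yr.

16500 yr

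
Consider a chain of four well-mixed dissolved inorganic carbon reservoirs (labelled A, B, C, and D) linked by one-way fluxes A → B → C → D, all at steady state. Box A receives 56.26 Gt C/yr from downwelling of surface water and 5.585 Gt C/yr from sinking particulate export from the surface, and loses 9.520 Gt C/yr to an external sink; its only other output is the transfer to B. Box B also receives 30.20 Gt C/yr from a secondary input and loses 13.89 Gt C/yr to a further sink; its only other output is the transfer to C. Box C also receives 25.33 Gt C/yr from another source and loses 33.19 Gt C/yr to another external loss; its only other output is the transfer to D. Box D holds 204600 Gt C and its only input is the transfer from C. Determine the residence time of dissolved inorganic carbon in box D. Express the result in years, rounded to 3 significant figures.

3370 yr

Box A: F(A→B) = (56.26 + 5.585) − 9.520 = 52.325 Gt C/yr.
Box B: F(B→C) = (52.325 + 30.20) − 13.89 = 68.635 Gt C/yr.
Box C: F(C→D) = (68.635 + 25.33) − 33.19 = 60.775 Gt C/yr.
Box D throughput = its input = 60.775 Gt C/yr; τ = 204600 / 60.775 = 3367 yr.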